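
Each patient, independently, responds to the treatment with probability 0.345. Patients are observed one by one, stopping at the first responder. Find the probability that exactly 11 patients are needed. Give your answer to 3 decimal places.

Geometric (trials to first success), p = 0.345.
P(Y = 11) = (1−p)^10 · p = 0.014535 · 0.345 = 0.00501

0.005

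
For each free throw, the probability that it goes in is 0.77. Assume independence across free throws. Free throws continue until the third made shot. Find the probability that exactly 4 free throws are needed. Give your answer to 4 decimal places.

0.3150

Y = trial on which the third success occurs; negative binomial, r=3, p=0.77.
P(Y=4) = C(3,2) · p^3 · (1−p)^1
= 3 · 0.45653 · 0.23 = 0.315008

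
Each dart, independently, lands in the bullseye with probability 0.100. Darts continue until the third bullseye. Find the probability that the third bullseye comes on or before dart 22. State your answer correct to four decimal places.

0.3800

Finishing within 22 darts ⇔ at least 3 successes in the first 22. With X ~ Binomial(22, 0.10), P(Y ≤ 22) = 1 − P(X ≤ 2).
  k=0: C(22,0)·0.10^0·0.90^22 = 0.098477
  k=1: C(22,1)·0.10^1·0.90^21 = 0.240722
  k=2: C(22,2)·0.10^2·0.90^20 = 0.280842
1 − 0.620041 = 0.379959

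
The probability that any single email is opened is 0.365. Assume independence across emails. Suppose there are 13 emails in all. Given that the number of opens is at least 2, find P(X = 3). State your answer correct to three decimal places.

X ~ Binomial(13, 0.365). Want P(X=3 | X≥2) = P(X=3) / P(X≥2).
P(X=3) = C(13,3)·0.365^3·0.635^10 = 0.14825
P(X≥2) = 1 − 0.00273 − 0.02039 = 0.97688
Ratio = 0.14825 / 0.97688 = 0.15175

0.152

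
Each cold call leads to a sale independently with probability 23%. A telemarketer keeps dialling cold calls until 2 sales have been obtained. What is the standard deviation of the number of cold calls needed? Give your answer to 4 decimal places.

5.3955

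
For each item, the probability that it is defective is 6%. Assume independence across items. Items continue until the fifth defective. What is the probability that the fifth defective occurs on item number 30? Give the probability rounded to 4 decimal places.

Y = trial on which the fifth success occurs; negative binomial, r=5, p=0.06.
P(Y=30) = C(29,4) · p^5 · (1−p)^25
= 23751 · 7.776e-07 · 0.21291 = 0.003932

0.0039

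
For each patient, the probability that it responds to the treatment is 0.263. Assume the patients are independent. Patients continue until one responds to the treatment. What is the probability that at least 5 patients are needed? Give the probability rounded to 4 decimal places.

Y = number of patients to the first success; geometric, p = 0.263.
P(Y > 4) = P(first 4 all fail) = (1−p)^4 = 0.295033

0.2950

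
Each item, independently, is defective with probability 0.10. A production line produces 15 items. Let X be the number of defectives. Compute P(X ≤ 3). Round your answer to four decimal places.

0.9444

X ~ Binomial(15, 0.10); P(X ≤ 3) = Σ C(15,k) p^k (1−p)^(15−k) over k:
  k=0: C(15,0)·0.10^0·0.90^15 = 0.205891
  k=1: C(15,1)·0.10^1·0.90^14 = 0.343152
  k=2: C(15,2)·0.10^2·0.90^13 = 0.266896
  k=3: C(15,3)·0.10^3·0.90^12 = 0.128505
Total = 0.944444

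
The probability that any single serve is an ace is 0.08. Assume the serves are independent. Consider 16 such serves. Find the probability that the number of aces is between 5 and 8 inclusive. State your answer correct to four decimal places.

0.0068

X ~ Binomial(16, 0.08); P(5 ≤ X ≤ 8) = Σ C(16,k) p^k (1−p)^(16−k) over k:
  k=5: C(16,5)·0.08^5·0.92^11 = 0.005720
  k=6: C(16,6)·0.08^6·0.92^10 = 0.000912
  k=7: C(16,7)·0.08^7·0.92^9 = 0.000113
  k=8: C(16,8)·0.08^8·0.92^8 = 0.000011
Total = 0.006756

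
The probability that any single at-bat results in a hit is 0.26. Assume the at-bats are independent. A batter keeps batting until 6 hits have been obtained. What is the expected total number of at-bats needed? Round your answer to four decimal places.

23.0769

Y = total at-bats until the sixth success; negative binomial with r=6, p=0.26.
E[Y] = r / p = 6 / 0.26 = 23.076923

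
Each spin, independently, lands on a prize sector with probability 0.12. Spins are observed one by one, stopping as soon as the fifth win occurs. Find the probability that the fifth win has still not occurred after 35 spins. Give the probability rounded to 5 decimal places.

Needing more than 35 spins ⇔ fewer than 5 successes in the first 35. With X ~ Binomial(35, 0.12), P(Y > 35) = P(X ≤ 4).
  k=0: C(35,0)·0.12^0·0.88^35 = 0.0113997
  k=1: C(35,1)·0.12^1·0.88^34 = 0.0544077
  k=2: C(35,2)·0.12^2·0.88^33 = 0.1261269
  k=3: C(35,3)·0.12^3·0.88^32 = 0.1891903
  k=4: C(35,4)·0.12^4·0.88^31 = 0.2063894
P(X ≤ 4) = 0.5875140

0.58751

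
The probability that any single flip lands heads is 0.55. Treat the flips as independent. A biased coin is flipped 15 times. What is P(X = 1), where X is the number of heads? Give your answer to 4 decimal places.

X ~ Binomial(n=15, p=0.55).
P(X=1) = C(15,1) · p^1 · (1−p)^14
= 15 · 0.55 · 1.3963e-05 = 0.000115

0.0001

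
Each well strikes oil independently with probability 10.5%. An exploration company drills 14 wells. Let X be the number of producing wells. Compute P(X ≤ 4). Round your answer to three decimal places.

0.989

X ~ Binomial(14, 0.105); P(X ≤ 4) = Σ C(14,k) p^k (1−p)^(14−k) over k:
  k=0: C(14,0)·0.105^0·0.895^14 = 0.21160
  k=1: C(14,1)·0.105^1·0.895^13 = 0.34755
  k=2: C(14,2)·0.105^2·0.895^12 = 0.26503
  k=3: C(14,3)·0.105^3·0.895^11 = 0.12437
  k=4: C(14,4)·0.105^4·0.895^10 = 0.04013
Total = 0.98868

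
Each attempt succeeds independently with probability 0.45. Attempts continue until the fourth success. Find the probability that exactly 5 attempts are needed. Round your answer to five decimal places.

0.09021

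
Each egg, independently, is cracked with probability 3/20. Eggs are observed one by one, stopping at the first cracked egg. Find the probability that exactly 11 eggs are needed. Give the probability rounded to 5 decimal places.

0.02953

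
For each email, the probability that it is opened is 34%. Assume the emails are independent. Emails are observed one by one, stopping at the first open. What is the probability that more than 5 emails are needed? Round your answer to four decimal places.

0.1252

Y = number of emails to the first success; geometric, p = 0.34.
P(Y > 5) = P(first 5 all fail) = (1−p)^5 = 0.125233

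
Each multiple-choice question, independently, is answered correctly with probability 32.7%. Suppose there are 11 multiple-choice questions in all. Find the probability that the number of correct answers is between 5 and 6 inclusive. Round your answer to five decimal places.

0.23848

X ~ Binomial(11, 0.327); P(5 ≤ X ≤ 6) = Σ C(11,k) p^k (1−p)^(11−k) over k:
  k=5: C(11,5)·0.327^5·0.673^6 = 0.1604986
  k=6: C(11,6)·0.327^6·0.673^5 = 0.0779837
Total = 0.2384822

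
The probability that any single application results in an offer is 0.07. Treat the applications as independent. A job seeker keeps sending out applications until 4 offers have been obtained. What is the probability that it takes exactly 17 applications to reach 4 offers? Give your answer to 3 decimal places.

Y = trial on which the fourth success occurs; negative binomial, r=4, p=0.07.
P(Y=17) = C(16,3) · p^4 · (1−p)^13
= 560 · 2.401e-05 · 0.38929 = 0.00523

0.005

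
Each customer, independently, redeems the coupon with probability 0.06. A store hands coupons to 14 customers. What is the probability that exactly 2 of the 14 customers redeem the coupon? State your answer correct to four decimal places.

0.1559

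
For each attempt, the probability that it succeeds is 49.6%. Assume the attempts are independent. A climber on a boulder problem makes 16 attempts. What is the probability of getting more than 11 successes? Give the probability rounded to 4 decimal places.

0.0358

X ~ Binomial(16, 0.496); P(X ≥ 12) = Σ C(16,k) p^k (1−p)^(16−k) over k:
  k=12: C(16,12)·0.496^12·0.504^4 = 0.026036
  k=13: C(16,13)·0.496^13·0.504^3 = 0.007884
  k=14: C(16,14)·0.496^14·0.504^2 = 0.001663
  k=15: C(16,15)·0.496^15·0.504^1 = 0.000218
  k=16: C(16,16)·0.496^16·0.504^0 = 0.000013
Total = 0.035814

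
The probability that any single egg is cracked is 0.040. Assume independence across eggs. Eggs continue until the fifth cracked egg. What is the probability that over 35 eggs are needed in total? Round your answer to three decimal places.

Needing more than 35 eggs ⇔ fewer than 5 successes in the first 35. With X ~ Binomial(35, 0.04), P(Y > 35) = P(X ≤ 4).
  k=0: C(35,0)·0.04^0·0.96^35 = 0.23960
  k=1: C(35,1)·0.04^1·0.96^34 = 0.34942
  k=2: C(35,2)·0.04^2·0.96^33 = 0.24751
  k=3: C(35,3)·0.04^3·0.96^32 = 0.11344
  k=4: C(35,4)·0.04^4·0.96^31 = 0.03781
P(X ≤ 4) = 0.98779

0.988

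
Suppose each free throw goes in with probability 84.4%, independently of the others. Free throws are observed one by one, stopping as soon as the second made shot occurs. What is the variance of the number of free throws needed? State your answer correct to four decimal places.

Y = total free throws until the second success; negative binomial with r=2, p=0.844.
Var(Y) = r(1−p)/p² = 2·0.156 / 0.844² = 0.437996

0.4380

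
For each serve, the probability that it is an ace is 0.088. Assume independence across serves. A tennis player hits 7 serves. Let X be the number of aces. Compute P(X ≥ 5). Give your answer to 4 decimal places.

0.0001

X ~ Binomial(7, 0.088); P(X ≥ 5) = Σ C(7,k) p^k (1−p)^(7−k) over k:
  k=5: C(7,5)·0.088^5·0.912^2 = 0.000092
  k=6: C(7,6)·0.088^6·0.912^1 = 0.000003
  k=7: C(7,7)·0.088^7·0.912^0 = 0.000000
Total = 0.000095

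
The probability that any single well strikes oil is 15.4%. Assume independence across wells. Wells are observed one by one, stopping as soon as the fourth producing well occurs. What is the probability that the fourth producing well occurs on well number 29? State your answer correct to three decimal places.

Y = trial on which the fourth success occurs; negative binomial, r=4, p=0.154.
P(Y=29) = C(28,3) · p^4 · (1−p)^25
= 3276 · 0.00056245 · 0.015285 = 0.02816

0.028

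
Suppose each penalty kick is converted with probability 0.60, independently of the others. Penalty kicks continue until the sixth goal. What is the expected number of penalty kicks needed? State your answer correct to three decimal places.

10.000

Y = total penalty kicks until the sixth success; negative binomial with r=6, p=0.60.
E[Y] = r / p = 6 / 0.60 = 10.00000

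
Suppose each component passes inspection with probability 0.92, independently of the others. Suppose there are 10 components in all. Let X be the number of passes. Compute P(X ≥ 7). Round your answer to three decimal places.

X ~ Binomial(10, 0.92); P(X ≥ 7) = Σ C(10,k) p^k (1−p)^(10−k) over k:
  k=7: C(10,7)·0.92^7·0.08^3 = 0.03427
  k=8: C(10,8)·0.92^8·0.08^2 = 0.14781
  k=9: C(10,9)·0.92^9·0.08^1 = 0.37773
  k=10: C(10,10)·0.92^10·0.08^0 = 0.43439
Total = 0.99420

0.994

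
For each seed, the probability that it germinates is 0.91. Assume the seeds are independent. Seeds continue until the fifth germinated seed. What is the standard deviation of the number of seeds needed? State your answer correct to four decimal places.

0.7372

Y = total seeds until the fifth success; negative binomial with r=5, p=0.91.
SD(Y) = √[r(1−p)/p²] = √(0.543413) = 0.737165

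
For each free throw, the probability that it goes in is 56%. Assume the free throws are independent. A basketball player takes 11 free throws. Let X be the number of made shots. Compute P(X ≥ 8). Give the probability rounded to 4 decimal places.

0.2100

X ~ Binomial(11, 0.56); P(X ≥ 8) = Σ C(11,k) p^k (1−p)^(11−k) over k:
  k=8: C(11,8)·0.56^8·0.44^3 = 0.135940
  k=9: C(11,9)·0.56^9·0.44^2 = 0.057671
  k=10: C(11,10)·0.56^10·0.44^1 = 0.014680
  k=11: C(11,11)·0.56^11·0.44^0 = 0.001699
Total = 0.209990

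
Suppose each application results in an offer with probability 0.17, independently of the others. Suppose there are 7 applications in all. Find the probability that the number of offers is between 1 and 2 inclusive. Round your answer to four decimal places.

0.6281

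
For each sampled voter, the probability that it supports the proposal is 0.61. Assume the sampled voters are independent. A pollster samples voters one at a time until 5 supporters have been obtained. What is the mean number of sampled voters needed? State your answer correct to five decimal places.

8.19672

Y = total sampled voters until the fifth success; negative binomial with r=5, p=0.61.
E[Y] = r / p = 5 / 0.61 = 8.1967213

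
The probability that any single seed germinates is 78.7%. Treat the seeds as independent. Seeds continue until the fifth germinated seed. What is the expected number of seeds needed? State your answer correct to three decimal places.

6.353

Y = total seeds until the fifth success; negative binomial with r=5, p=0.787.
E[Y] = r / p = 5 / 0.787 = 6.35324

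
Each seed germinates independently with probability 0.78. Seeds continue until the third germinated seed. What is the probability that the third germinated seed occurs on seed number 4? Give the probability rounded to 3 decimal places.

0.313

Y = trial on which the third success occurs; negative binomial, r=3, p=0.78.
P(Y=4) = C(3,2) · p^3 · (1−p)^1
= 3 · 0.47455 · 0.22 = 0.31320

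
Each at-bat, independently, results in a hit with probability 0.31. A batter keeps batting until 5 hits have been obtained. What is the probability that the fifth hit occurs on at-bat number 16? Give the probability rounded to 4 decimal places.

0.0660

Y = trial on which the fifth success occurs; negative binomial, r=5, p=0.31.
P(Y=16) = C(15,4) · p^5 · (1−p)^11
= 1365 · 0.0028629 · 0.016879 = 0.065960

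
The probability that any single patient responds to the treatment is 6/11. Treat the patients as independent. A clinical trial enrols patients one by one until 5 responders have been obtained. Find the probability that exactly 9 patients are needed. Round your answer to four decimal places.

Y = trial on which the fifth success occurs; negative binomial, r=5, p=0.545455.
P(Y=9) = C(8,4) · p^5 · (1−p)^4
= 70 · 0.048283 · 0.042688 = 0.144278

0.1443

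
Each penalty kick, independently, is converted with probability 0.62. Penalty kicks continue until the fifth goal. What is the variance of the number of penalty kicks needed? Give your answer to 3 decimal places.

4.943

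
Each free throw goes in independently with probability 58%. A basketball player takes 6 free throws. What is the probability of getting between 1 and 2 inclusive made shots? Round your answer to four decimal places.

0.2025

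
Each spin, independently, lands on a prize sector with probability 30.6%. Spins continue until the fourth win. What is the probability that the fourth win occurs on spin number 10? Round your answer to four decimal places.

Y = trial on which the fourth success occurs; negative binomial, r=4, p=0.306.
P(Y=10) = C(9,3) · p^4 · (1−p)^6
= 84 · 0.0087677 · 0.11173 = 0.082285

0.0823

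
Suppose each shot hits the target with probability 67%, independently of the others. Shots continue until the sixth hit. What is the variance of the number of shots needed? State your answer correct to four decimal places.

4.4108

Y = total shots until the sixth success; negative binomial with r=6, p=0.67.
Var(Y) = r(1−p)/p² = 6·0.33 / 0.67² = 4.410782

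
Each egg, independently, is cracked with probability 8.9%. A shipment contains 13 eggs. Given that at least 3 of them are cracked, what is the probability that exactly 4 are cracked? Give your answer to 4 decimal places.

X ~ Binomial(13, 0.089). Want P(X=4 | X≥3) = P(X=4) / P(X≥3).
P(X=4) = C(13,4)·0.089^4·0.911^9 = 0.019388
P(X≥3) = 1 − 0.297673 − 0.378054 − 0.221604 = 0.102670
Ratio = 0.019388 / 0.102670 = 0.188838

0.1888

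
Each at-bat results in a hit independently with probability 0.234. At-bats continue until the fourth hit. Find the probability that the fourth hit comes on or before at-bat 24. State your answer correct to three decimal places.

Finishing within 24 at-bats ⇔ at least 4 successes in the first 24. With X ~ Binomial(24, 0.234), P(Y ≤ 24) = 1 − P(X ≤ 3).
  k=0: C(24,0)·0.234^0·0.766^24 = 0.00167
  k=1: C(24,1)·0.234^1·0.766^23 = 0.01221
  k=2: C(24,2)·0.234^2·0.766^22 = 0.04289
  k=3: C(24,3)·0.234^3·0.766^21 = 0.09609
1 − 0.15285 = 0.84715

0.847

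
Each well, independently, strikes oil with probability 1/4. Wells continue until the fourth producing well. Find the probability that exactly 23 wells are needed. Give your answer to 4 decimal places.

0.0254

Y = trial on which the fourth success occurs; negative binomial, r=4, p=0.25.
P(Y=23) = C(22,3) · p^4 · (1−p)^19
= 1540 · 0.0039062 · 0.0042283 = 0.025436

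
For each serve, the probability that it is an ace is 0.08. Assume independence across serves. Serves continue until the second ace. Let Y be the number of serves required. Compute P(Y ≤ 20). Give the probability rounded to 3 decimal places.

0.483

Finishing within 20 serves ⇔ at least 2 successes in the first 20. With X ~ Binomial(20, 0.08), P(Y ≤ 20) = 1 − P(X ≤ 1).
  k=0: C(20,0)·0.08^0·0.92^20 = 0.18869
  k=1: C(20,1)·0.08^1·0.92^19 = 0.32816
1 − 0.51686 = 0.48314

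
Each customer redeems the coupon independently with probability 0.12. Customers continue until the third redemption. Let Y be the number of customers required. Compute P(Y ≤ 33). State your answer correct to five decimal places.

Finishing within 33 customers ⇔ at least 3 successes in the first 33. With X ~ Binomial(33, 0.12), P(Y ≤ 33) = 1 − P(X ≤ 2).
  k=0: C(33,0)·0.12^0·0.88^33 = 0.0147207
  k=1: C(33,1)·0.12^1·0.88^32 = 0.0662431
  k=2: C(33,2)·0.12^2·0.88^31 = 0.1445304
1 − 0.2254942 = 0.7745058

0.77451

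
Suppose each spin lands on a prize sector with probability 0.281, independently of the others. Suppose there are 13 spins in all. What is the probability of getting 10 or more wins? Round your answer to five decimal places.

0.00036

X ~ Binomial(13, 0.281); P(X ≥ 10) = Σ C(13,k) p^k (1−p)^(13−k) over k:
  k=10: C(13,10)·0.281^10·0.719^3 = 0.0003263
  k=11: C(13,11)·0.281^11·0.719^2 = 0.0000348
  k=12: C(13,12)·0.281^12·0.719^1 = 0.0000023
  k=13: C(13,13)·0.281^13·0.719^0 = 0.0000001
Total = 0.0003634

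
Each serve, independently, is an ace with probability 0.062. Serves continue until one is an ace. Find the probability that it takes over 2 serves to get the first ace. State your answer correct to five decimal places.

Y = number of serves to the first success; geometric, p = 0.062.
P(Y > 2) = P(first 2 all fail) = (1−p)^2 = 0.8798440

0.87984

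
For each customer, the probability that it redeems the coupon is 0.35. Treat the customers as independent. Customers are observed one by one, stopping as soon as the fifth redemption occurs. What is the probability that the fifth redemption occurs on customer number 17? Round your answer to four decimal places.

0.0544

Y = trial on which the fifth success occurs; negative binomial, r=5, p=0.35.
P(Y=17) = C(16,4) · p^5 · (1−p)^12
= 1820 · 0.0052522 · 0.005688 = 0.054372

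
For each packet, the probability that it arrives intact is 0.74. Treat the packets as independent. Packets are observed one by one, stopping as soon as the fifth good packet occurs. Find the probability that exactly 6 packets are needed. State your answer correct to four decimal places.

0.2885

Y = trial on which the fifth success occurs; negative binomial, r=5, p=0.74.
P(Y=6) = C(5,4) · p^5 · (1−p)^1
= 5 · 0.2219 · 0.26 = 0.288471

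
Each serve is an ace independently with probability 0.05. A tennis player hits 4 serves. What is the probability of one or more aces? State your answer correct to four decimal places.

0.1855

P(at least one) = 1 − P(none) = 1 − (1 − 0.05)^4
= 1 − 0.814506 = 0.185494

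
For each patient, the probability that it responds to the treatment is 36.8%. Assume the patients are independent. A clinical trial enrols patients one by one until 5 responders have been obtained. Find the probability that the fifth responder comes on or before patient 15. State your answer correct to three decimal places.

0.701

Finishing within 15 patients ⇔ at least 5 successes in the first 15. With X ~ Binomial(15, 0.368), P(Y ≤ 15) = 1 − P(X ≤ 4).
  k=0: C(15,0)·0.368^0·0.632^15 = 0.00103
  k=1: C(15,1)·0.368^1·0.632^14 = 0.00895
  k=2: C(15,2)·0.368^2·0.632^13 = 0.03649
  k=3: C(15,3)·0.368^3·0.632^12 = 0.09208
  k=4: C(15,4)·0.368^4·0.632^11 = 0.16085
1 − 0.29940 = 0.70060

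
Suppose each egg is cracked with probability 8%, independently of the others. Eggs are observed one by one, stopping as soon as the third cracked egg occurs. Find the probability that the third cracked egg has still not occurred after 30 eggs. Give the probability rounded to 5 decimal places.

0.56540

Needing more than 30 eggs ⇔ fewer than 3 successes in the first 30. With X ~ Binomial(30, 0.08), P(Y > 30) = P(X ≤ 2).
  k=0: C(30,0)·0.08^0·0.92^30 = 0.0819662
  k=1: C(30,1)·0.08^1·0.92^29 = 0.2138249
  k=2: C(30,2)·0.08^2·0.92^28 = 0.2696053
P(X ≤ 2) = 0.5653964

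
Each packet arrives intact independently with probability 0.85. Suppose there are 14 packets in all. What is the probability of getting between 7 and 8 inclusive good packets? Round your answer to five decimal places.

X ~ Binomial(14, 0.85); P(7 ≤ X ≤ 8) = Σ C(14,k) p^k (1−p)^(14−k) over k:
  k=7: C(14,7)·0.85^7·0.15^7 = 0.0018798
  k=8: C(14,8)·0.85^8·0.15^6 = 0.0093208
Total = 0.0112007

0.01120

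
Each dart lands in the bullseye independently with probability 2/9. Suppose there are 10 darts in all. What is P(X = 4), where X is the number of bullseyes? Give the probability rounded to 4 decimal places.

X ~ Binomial(n=10, p=0.222222).
P(X=4) = C(10,4) · p^4 · (1−p)^6
= 210 · 0.0024387 · 0.22138 = 0.113371

0.1134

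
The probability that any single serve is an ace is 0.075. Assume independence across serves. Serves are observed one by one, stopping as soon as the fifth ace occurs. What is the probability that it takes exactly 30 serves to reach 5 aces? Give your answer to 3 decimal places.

0.008

Y = trial on which the fifth success occurs; negative binomial, r=5, p=0.075.
P(Y=30) = C(29,4) · p^5 · (1−p)^25
= 23751 · 2.373e-06 · 0.14241 = 0.00803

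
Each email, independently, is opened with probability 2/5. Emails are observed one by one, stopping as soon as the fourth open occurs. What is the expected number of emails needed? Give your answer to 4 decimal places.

10.0000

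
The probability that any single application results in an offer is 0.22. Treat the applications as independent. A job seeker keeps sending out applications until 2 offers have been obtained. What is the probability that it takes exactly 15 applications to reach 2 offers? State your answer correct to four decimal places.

0.0268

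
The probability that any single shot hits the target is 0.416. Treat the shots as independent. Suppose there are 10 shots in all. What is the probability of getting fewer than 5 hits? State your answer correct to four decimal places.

X ~ Binomial(10, 0.416); P(X ≤ 4) = Σ C(10,k) p^k (1−p)^(10−k) over k:
  k=0: C(10,0)·0.416^0·0.584^10 = 0.004615
  k=1: C(10,1)·0.416^1·0.584^9 = 0.032871
  k=2: C(10,2)·0.416^2·0.584^8 = 0.105366
  k=3: C(10,3)·0.416^3·0.584^7 = 0.200148
  k=4: C(10,4)·0.416^4·0.584^6 = 0.249500
Total = 0.592499

0.5925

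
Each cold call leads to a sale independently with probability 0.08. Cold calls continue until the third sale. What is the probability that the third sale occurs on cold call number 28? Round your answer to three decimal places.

0.022

Y = trial on which the third success occurs; negative binomial, r=3, p=0.08.
P(Y=28) = C(27,2) · p^3 · (1−p)^25
= 351 · 0.000512 · 0.12436 = 0.02235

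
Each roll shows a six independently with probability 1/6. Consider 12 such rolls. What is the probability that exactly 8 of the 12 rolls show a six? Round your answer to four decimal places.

0.0001

X ~ Binomial(n=12, p=0.166667).
P(X=8) = C(12,8) · p^8 · (1−p)^4
= 495 · 5.9537e-07 · 0.48225 = 0.000142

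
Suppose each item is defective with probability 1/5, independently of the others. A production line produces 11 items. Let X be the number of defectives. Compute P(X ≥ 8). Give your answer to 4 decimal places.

0.0002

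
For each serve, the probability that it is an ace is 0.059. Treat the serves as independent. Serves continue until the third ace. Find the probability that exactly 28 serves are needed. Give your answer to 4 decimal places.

Y = trial on which the third success occurs; negative binomial, r=3, p=0.059.
P(Y=28) = C(27,2) · p^3 · (1−p)^25
= 351 · 0.00020538 · 0.21865 = 0.015762

0.0158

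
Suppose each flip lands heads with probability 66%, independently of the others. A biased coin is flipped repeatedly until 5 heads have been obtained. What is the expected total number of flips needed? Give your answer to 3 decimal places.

Y = total flips until the fifth success; negative binomial with r=5, p=0.66.
E[Y] = r / p = 5 / 0.66 = 7.57576

7.576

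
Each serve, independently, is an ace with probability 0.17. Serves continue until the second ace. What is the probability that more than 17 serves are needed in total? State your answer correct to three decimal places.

0.189

Needing more than 17 serves ⇔ fewer than 2 successes in the first 17. With X ~ Binomial(17, 0.17), P(Y > 17) = P(X ≤ 1).
  k=0: C(17,0)·0.17^0·0.83^17 = 0.04210
  k=1: C(17,1)·0.17^1·0.83^16 = 0.14660
P(X ≤ 1) = 0.18871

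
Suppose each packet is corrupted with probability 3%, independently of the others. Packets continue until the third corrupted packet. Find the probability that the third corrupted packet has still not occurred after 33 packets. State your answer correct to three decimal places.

Needing more than 33 packets ⇔ fewer than 3 successes in the first 33. With X ~ Binomial(33, 0.03), P(Y > 33) = P(X ≤ 2).
  k=0: C(33,0)·0.03^0·0.97^33 = 0.36599
  k=1: C(33,1)·0.03^1·0.97^32 = 0.37353
  k=2: C(33,2)·0.03^2·0.97^31 = 0.18484
P(X ≤ 2) = 0.92436

0.924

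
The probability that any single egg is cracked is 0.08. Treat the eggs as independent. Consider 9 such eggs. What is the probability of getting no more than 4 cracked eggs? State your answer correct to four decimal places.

X ~ Binomial(9, 0.08); P(X ≤ 4) = Σ C(9,k) p^k (1−p)^(9−k) over k:
  k=0: C(9,0)·0.08^0·0.92^9 = 0.472161
  k=1: C(9,1)·0.08^1·0.92^8 = 0.369518
  k=2: C(9,2)·0.08^2·0.92^7 = 0.128528
  k=3: C(9,3)·0.08^3·0.92^6 = 0.026078
  k=4: C(9,4)·0.08^4·0.92^5 = 0.003401
Total = 0.999686

0.9997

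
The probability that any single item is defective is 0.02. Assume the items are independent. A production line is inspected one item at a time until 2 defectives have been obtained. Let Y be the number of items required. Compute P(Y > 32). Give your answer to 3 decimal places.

0.866

Needing more than 32 items ⇔ fewer than 2 successes in the first 32. With X ~ Binomial(32, 0.02), P(Y > 32) = P(X ≤ 1).
  k=0: C(32,0)·0.02^0·0.98^32 = 0.52388
  k=1: C(32,1)·0.02^1·0.98^31 = 0.34213
P(X ≤ 1) = 0.86601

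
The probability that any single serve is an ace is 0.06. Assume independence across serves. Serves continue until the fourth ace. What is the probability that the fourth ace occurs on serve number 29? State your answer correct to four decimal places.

Y = trial on which the fourth success occurs; negative binomial, r=4, p=0.06.
P(Y=29) = C(28,3) · p^4 · (1−p)^25
= 3276 · 1.296e-05 · 0.21291 = 0.009040

0.0090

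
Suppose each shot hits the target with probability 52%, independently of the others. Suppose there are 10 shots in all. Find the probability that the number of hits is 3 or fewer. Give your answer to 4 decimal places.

X ~ Binomial(10, 0.52); P(X ≤ 3) = Σ C(10,k) p^k (1−p)^(10−k) over k:
  k=0: C(10,0)·0.52^0·0.48^10 = 0.000649
  k=1: C(10,1)·0.52^1·0.48^9 = 0.007034
  k=2: C(10,2)·0.52^2·0.48^8 = 0.034289
  k=3: C(10,3)·0.52^3·0.48^7 = 0.099056
Total = 0.141027

0.1410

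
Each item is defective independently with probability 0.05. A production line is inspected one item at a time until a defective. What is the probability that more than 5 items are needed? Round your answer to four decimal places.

0.7738

Y = number of items to the first success; geometric, p = 0.05.
P(Y > 5) = P(first 5 all fail) = (1−p)^5 = 0.773781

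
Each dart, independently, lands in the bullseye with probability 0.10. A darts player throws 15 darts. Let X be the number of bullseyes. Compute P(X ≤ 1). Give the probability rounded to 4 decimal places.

0.5490

X ~ Binomial(15, 0.10); P(X ≤ 1) = Σ C(15,k) p^k (1−p)^(15−k) over k:
  k=0: C(15,0)·0.10^0·0.90^15 = 0.205891
  k=1: C(15,1)·0.10^1·0.90^14 = 0.343152
Total = 0.549043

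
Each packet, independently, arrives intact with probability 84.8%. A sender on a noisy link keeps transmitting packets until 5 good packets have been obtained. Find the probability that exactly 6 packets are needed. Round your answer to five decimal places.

0.33327

Y = trial on which the fifth success occurs; negative binomial, r=5, p=0.848.
P(Y=6) = C(5,4) · p^5 · (1−p)^1
= 5 · 0.43851 · 0.152 = 0.3332674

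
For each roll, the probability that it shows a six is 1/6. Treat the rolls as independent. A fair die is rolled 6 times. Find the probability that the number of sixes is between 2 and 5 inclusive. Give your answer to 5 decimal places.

X ~ Binomial(6, 0.166667); P(2 ≤ X ≤ 5) = Σ C(6,k) p^k (1−p)^(6−k) over k:
  k=2: C(6,2)·0.166667^2·0.833333^4 = 0.2009388
  k=3: C(6,3)·0.166667^3·0.833333^3 = 0.0535837
  k=4: C(6,4)·0.166667^4·0.833333^2 = 0.0080376
  k=5: C(6,5)·0.166667^5·0.833333^1 = 0.0006430
Total = 0.2632030

0.26320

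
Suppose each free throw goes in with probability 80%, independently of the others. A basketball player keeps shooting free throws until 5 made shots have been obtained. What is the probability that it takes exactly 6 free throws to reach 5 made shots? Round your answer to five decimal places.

0.32768

Y = trial on which the fifth success occurs; negative binomial, r=5, p=0.80.
P(Y=6) = C(5,4) · p^5 · (1−p)^1
= 5 · 0.32768 · 0.2 = 0.3276800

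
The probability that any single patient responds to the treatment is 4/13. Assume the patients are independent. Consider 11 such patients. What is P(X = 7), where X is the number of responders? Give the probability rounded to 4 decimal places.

0.0198

X ~ Binomial(n=11, p=0.307692).
P(X=7) = C(11,7) · p^7 · (1−p)^4
= 330 · 0.00026111 · 0.22972 = 0.019794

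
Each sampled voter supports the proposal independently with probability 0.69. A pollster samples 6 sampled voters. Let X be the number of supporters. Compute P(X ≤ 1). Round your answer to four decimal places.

X ~ Binomial(6, 0.69); P(X ≤ 1) = Σ C(6,k) p^k (1−p)^(6−k) over k:
  k=0: C(6,0)·0.69^0·0.31^6 = 0.000888
  k=1: C(6,1)·0.69^1·0.31^5 = 0.011852
Total = 0.012740

0.0127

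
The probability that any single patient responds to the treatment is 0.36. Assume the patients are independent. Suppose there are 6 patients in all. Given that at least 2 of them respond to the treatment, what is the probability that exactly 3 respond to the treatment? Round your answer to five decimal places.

X ~ Binomial(6, 0.36). Want P(X=3 | X≥2) = P(X=3) / P(X≥2).
P(X=3) = C(6,3)·0.36^3·0.64^3 = 0.2446118
P(X≥2) = 1 − 0.0687195 − 0.2319282 = 0.6993523
Ratio = 0.2446118 / 0.6993523 = 0.3497691

0.34977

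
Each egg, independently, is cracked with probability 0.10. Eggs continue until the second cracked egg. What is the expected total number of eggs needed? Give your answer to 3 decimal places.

Y = total eggs until the second success; negative binomial with r=2, p=0.10.
E[Y] = r / p = 2 / 0.10 = 20.00000

20.000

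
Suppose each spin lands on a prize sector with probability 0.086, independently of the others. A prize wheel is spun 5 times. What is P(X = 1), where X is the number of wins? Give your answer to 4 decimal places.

0.3001

X ~ Binomial(n=5, p=0.086).
P(X=1) = C(5,1) · p^1 · (1−p)^4
= 5 · 0.086 · 0.69789 = 0.300091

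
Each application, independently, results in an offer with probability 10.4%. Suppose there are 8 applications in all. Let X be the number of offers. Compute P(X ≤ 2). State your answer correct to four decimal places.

0.9578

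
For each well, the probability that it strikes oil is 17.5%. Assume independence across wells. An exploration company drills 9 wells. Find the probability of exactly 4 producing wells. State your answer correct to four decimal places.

X ~ Binomial(n=9, p=0.175).
P(X=4) = C(9,4) · p^4 · (1−p)^5
= 126 · 0.00093789 · 0.38218 = 0.045164

0.0452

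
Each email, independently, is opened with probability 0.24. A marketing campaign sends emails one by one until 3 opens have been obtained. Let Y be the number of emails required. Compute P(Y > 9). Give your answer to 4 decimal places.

Needing more than 9 emails ⇔ fewer than 3 successes in the first 9. With X ~ Binomial(9, 0.24), P(Y > 9) = P(X ≤ 2).
  k=0: C(9,0)·0.24^0·0.76^9 = 0.084591
  k=1: C(9,1)·0.24^1·0.76^8 = 0.240416
  k=2: C(9,2)·0.24^2·0.76^7 = 0.303683
P(X ≤ 2) = 0.628689

0.6287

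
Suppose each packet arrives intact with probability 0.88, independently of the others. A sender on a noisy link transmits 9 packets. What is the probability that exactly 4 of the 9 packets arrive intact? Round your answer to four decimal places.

0.0019

X ~ Binomial(n=9, p=0.88).
P(X=4) = C(9,4) · p^4 · (1−p)^5
= 126 · 0.5997 · 2.4883e-05 = 0.001880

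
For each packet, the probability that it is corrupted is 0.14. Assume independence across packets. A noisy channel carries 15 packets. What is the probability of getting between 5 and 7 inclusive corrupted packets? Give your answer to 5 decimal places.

0.04747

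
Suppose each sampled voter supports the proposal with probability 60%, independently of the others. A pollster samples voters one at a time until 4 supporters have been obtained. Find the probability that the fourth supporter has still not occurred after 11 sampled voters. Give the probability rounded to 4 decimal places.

0.0293

Needing more than 11 sampled voters ⇔ fewer than 4 successes in the first 11. With X ~ Binomial(11, 0.60), P(Y > 11) = P(X ≤ 3).
  k=0: C(11,0)·0.60^0·0.40^11 = 0.000042
  k=1: C(11,1)·0.60^1·0.40^10 = 0.000692
  k=2: C(11,2)·0.60^2·0.40^9 = 0.005190
  k=3: C(11,3)·0.60^3·0.40^8 = 0.023357
P(X ≤ 3) = 0.029281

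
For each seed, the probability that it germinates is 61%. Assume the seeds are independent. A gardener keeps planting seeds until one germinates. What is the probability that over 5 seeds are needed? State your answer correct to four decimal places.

Y = number of seeds to the first success; geometric, p = 0.61.
P(Y > 5) = P(first 5 all fail) = (1−p)^5 = 0.009022

0.0090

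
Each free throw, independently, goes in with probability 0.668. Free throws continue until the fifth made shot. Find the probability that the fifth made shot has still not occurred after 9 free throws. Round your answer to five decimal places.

Needing more than 9 free throws ⇔ fewer than 5 successes in the first 9. With X ~ Binomial(9, 0.668), P(Y > 9) = P(X ≤ 4).
  k=0: C(9,0)·0.668^0·0.332^9 = 0.0000490
  k=1: C(9,1)·0.668^1·0.332^8 = 0.0008874
  k=2: C(9,2)·0.668^2·0.332^7 = 0.0071420
  k=3: C(9,3)·0.668^3·0.332^6 = 0.0335303
  k=4: C(9,4)·0.668^4·0.332^5 = 0.1011968
P(X ≤ 4) = 0.1428055

0.14281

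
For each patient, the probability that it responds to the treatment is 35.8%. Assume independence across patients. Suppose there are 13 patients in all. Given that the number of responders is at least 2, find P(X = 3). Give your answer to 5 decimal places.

0.16025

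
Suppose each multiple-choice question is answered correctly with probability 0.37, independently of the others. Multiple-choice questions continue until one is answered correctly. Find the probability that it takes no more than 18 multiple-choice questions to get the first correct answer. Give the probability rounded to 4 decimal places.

Y = number of multiple-choice questions to the first success; geometric, p = 0.37.
P(Y ≤ 18) = 1 − (1−p)^18 = 1 − 0.000244 = 0.999756

0.9998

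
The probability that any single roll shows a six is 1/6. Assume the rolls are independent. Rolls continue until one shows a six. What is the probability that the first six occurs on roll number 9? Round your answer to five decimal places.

0.03876

Geometric (trials to first success), p = 0.166667.
P(Y = 9) = (1−p)^8 · p = 0.23257 · 0.166667 = 0.0387613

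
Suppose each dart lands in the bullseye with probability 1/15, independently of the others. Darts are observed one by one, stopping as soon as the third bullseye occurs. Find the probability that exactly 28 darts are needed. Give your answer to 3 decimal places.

Y = trial on which the third success occurs; negative binomial, r=3, p=0.066667.
P(Y=28) = C(27,2) · p^3 · (1−p)^25
= 351 · 0.0002963 · 0.1782 = 0.01853

0.019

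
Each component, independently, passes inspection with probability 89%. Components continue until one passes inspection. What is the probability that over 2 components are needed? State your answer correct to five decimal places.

0.01210

Y = number of components to the first success; geometric, p = 0.89.
P(Y > 2) = P(first 2 all fail) = (1−p)^2 = 0.0121000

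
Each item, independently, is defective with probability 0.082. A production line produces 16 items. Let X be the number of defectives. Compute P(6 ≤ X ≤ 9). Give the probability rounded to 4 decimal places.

X ~ Binomial(16, 0.082); P(6 ≤ X ≤ 9) = Σ C(16,k) p^k (1−p)^(16−k) over k:
  k=6: C(16,6)·0.082^6·0.918^10 = 0.001035
  k=7: C(16,7)·0.082^7·0.918^9 = 0.000132
  k=8: C(16,8)·0.082^8·0.918^8 = 0.000013
  k=9: C(16,9)·0.082^9·0.918^7 = 0.000001
Total = 0.001181

0.0012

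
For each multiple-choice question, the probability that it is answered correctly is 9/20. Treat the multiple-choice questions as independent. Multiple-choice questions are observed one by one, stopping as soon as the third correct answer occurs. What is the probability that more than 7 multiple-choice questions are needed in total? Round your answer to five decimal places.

Needing more than 7 multiple-choice questions ⇔ fewer than 3 successes in the first 7. With X ~ Binomial(7, 0.45), P(Y > 7) = P(X ≤ 2).
  k=0: C(7,0)·0.45^0·0.55^7 = 0.0152244
  k=1: C(7,1)·0.45^1·0.55^6 = 0.0871940
  k=2: C(7,2)·0.45^2·0.55^5 = 0.2140217
P(X ≤ 2) = 0.3164401

0.31644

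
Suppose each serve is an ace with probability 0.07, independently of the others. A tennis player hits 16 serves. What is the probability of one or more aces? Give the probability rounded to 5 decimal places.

P(at least one) = 1 − P(none) = 1 − (1 − 0.07)^16
= 1 − 0.3131318 = 0.6868682

0.68687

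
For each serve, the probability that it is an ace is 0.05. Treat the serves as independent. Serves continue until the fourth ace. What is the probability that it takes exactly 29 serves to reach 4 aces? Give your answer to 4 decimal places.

0.0057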